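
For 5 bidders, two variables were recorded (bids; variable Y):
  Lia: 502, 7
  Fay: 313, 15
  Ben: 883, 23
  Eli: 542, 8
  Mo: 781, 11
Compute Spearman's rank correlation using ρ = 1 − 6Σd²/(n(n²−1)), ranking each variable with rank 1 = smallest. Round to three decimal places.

0.400

Ranks of variable 1: 2, 1, 5, 3, 4
Ranks of variable 2: 1, 4, 5, 2, 3
d = r₁ − r₂: 1, -3, 0, 1, 1
d²: 1, 9, 0, 1, 1; Σd² = 12
ρ = 1 − 6·12/(5·24) = 1 − 72/120 = 0.400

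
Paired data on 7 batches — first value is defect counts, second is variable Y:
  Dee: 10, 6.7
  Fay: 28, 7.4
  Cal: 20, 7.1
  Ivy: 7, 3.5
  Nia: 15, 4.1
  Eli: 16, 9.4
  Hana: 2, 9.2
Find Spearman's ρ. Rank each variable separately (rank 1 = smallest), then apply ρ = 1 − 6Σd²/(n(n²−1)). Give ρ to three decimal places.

Ranks of variable 1: 3, 7, 6, 2, 4, 5, 1
Ranks of variable 2: 3, 5, 4, 1, 2, 7, 6
d = r₁ − r₂: 0, 2, 2, 1, 2, -2, -5
d²: 0, 4, 4, 1, 4, 4, 25; Σd² = 42
ρ = 1 − 6·42/(7·48) = 1 − 252/336 = 0.250

0.250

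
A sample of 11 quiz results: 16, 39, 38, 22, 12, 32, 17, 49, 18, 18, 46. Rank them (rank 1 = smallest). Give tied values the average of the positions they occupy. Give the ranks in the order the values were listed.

Sorted (ascending): 12, 16, 17, 18, 18, 22, 32, 38, 39, 46, 49
The 2 values of 18 occupy positions 4–5 → average rank (4+5)/2 = 4.5.

2, 9, 8, 6, 1, 7, 3, 11, 4.5, 4.5, 10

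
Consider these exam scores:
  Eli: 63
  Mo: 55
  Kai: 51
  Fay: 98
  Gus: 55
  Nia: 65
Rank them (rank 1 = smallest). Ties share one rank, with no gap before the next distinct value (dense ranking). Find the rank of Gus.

2

Sorted (ascending): 51, 55, 55, 63, 65, 98
The 2 values of 55 share dense rank 2.
Remaining distinct values take the next consecutive integers.
Gus has value 55 → rank 2.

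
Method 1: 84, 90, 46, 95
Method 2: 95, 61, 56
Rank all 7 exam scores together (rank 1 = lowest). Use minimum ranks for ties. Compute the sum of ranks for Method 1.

Sorted (ascending): 46, 56, 61, 84, 90, 95, 95
The 2 values of 95 occupy positions 6–7 → each gets rank 6.
Method 1 values → pooled ranks: 84→4, 90→5, 46→1, 95→6
Rank sum = 4 + 5 + 1 + 6 = 16

16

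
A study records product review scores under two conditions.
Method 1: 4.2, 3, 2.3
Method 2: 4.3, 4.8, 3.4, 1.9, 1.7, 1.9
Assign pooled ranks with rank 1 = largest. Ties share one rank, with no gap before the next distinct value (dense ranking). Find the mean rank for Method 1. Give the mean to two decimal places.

4.67

Sorted (descending): 4.8, 4.3, 4.2, 3.4, 3, 2.3, 1.9, 1.9, 1.7
The 2 values of 1.9 share dense rank 7.
Remaining distinct values take the next consecutive integers.
Method 1 values → pooled ranks: 4.2→3, 3→5, 2.3→6
Mean rank = (3 + 5 + 6) / 3 = 4.67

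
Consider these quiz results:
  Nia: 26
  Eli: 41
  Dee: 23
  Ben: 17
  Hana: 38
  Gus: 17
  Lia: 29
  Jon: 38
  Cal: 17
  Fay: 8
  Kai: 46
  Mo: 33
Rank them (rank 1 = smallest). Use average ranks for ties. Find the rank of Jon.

Sorted (ascending): 8, 17, 17, 17, 23, 26, 29, 33, 38, 38, 41, 46
The 3 values of 17 occupy positions 2–4 → average rank 3.
The 2 values of 38 occupy positions 9–10 → average rank (9+10)/2 = 9.5.
Jon has value 38 → rank 9.5.

9.5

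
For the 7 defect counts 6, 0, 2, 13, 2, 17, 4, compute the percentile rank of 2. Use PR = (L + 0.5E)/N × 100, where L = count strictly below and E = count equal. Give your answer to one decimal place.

N = 7.
Strictly below 2: 1. Equal to 2: 2.
PR = (1 + 0.5·2)/7 × 100 = 28.6

28.6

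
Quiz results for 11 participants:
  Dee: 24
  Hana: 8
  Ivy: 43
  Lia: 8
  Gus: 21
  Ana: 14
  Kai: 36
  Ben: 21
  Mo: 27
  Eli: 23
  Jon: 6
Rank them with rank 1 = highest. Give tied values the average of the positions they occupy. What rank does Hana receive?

9.5

Sorted (descending): 43, 36, 27, 24, 23, 21, 21, 14, 8, 8, 6
The 2 values of 21 occupy positions 6–7 → average rank (6+7)/2 = 6.5.
The 2 values of 8 occupy positions 9–10 → average rank (9+10)/2 = 9.5.
Hana has value 8 → rank 9.5.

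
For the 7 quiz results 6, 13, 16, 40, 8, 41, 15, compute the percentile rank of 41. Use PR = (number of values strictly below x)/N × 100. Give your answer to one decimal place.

N = 7.
Strictly below 41: 6. Equal to 41: 1.
PR = 6/7 × 100 = 85.7

85.7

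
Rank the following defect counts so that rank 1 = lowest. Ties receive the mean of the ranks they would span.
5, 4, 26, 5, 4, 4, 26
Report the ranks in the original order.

Sorted (ascending): 4, 4, 4, 5, 5, 26, 26
The 3 values of 4 occupy positions 1–3 → average rank 2.
The 2 values of 5 occupy positions 4–5 → average rank (4+5)/2 = 4.5.
The 2 values of 26 occupy positions 6–7 → average rank (6+7)/2 = 6.5.

4.5, 2, 6.5, 4.5, 2, 2, 6.5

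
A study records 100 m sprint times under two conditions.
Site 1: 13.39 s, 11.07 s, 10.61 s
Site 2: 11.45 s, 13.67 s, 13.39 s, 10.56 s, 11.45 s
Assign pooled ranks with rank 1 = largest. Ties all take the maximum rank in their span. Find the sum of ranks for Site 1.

Sorted (descending): 13.67, 13.39, 13.39, 11.45, 11.45, 11.07, 10.61, 10.56
The 2 values of 13.39 occupy positions 2–3 → each gets rank 3.
The 2 values of 11.45 occupy positions 4–5 → each gets rank 5.
Site 1 values → pooled ranks: 13.39→3, 11.07→6, 10.61→7
Rank sum = 3 + 6 + 7 = 16

16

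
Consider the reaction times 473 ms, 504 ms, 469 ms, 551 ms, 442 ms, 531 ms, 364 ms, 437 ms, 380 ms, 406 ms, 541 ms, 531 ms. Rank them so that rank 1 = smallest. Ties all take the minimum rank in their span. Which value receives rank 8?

504

Sorted (ascending): 364, 380, 406, 437, 442, 469, 473, 504, 531, 531, 541, 551
The 2 values of 531 occupy positions 9–10 → each gets rank 9.
Rank 8 → value 504.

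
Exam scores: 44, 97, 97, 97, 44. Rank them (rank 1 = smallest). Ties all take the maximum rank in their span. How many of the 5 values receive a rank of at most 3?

2

Sorted (ascending): 44, 44, 97, 97, 97
The 2 values of 44 occupy positions 1–2 → each gets rank 2.
The 3 values of 97 occupy positions 3–5 → each gets rank 5.
Ranks ≤ 3: {2, 2} → 2 values.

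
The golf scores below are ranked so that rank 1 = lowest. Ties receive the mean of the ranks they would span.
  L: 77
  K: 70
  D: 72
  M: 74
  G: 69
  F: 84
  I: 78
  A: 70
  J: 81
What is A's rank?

Sorted (ascending): 69, 70, 70, 72, 74, 77, 78, 81, 84
The 2 values of 70 occupy positions 2–3 → average rank (2+3)/2 = 2.5.
A has value 70 → rank 2.5.

2.5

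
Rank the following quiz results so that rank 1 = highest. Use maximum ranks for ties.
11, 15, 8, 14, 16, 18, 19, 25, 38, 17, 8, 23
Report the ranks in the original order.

10, 8, 12, 9, 7, 5, 4, 2, 1, 6, 12, 3

Sorted (descending): 38, 25, 23, 19, 18, 17, 16, 15, 14, 11, 8, 8
The 2 values of 8 occupy positions 11–12 → each gets rank 12.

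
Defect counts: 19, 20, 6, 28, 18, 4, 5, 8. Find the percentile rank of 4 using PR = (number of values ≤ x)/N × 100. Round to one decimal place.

N = 8.
Strictly below 4: 0. Equal to 4: 1.
PR = 1/8 × 100 = 12.5

12.5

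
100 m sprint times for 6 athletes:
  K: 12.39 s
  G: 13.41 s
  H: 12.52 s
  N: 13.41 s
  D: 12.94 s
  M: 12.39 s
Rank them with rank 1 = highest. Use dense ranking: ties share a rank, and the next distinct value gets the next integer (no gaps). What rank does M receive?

4

Sorted (descending): 13.41, 13.41, 12.94, 12.52, 12.39, 12.39
The 2 values of 13.41 share dense rank 1.
The 2 values of 12.39 share dense rank 4.
Remaining distinct values take the next consecutive integers.
M has value 12.39 s → rank 4.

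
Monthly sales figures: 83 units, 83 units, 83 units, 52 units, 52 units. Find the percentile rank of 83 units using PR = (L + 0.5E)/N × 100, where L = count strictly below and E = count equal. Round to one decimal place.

70.0

N = 5.
Strictly below 83: 2. Equal to 83: 3.
PR = (2 + 0.5·3)/5 × 100 = 70.0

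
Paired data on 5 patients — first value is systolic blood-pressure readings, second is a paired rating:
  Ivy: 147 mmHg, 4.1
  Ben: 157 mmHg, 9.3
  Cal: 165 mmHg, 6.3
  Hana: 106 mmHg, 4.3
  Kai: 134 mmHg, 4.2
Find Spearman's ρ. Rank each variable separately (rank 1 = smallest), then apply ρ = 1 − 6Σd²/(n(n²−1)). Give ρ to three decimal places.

Ranks of variable 1: 3, 4, 5, 1, 2
Ranks of variable 2: 1, 5, 4, 3, 2
d = r₁ − r₂: 2, -1, 1, -2, 0
d²: 4, 1, 1, 4, 0; Σd² = 10
ρ = 1 − 6·10/(5·24) = 1 − 60/120 = 0.500

0.500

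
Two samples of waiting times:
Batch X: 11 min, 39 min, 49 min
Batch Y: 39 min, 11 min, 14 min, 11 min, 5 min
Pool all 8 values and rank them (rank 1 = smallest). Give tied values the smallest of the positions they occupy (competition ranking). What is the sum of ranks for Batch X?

16

Sorted (ascending): 5, 11, 11, 11, 14, 39, 39, 49
The 3 values of 11 occupy positions 2–4 → each gets rank 2.
The 2 values of 39 occupy positions 6–7 → each gets rank 6.
Batch X values → pooled ranks: 11→2, 39→6, 49→8
Rank sum = 2 + 6 + 8 = 16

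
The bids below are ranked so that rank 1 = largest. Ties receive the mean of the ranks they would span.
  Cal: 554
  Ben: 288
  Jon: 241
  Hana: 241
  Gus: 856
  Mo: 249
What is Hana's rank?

5.5

Sorted (descending): 856, 554, 288, 249, 241, 241
The 2 values of 241 occupy positions 5–6 → average rank (5+6)/2 = 5.5.
Hana has value 241 → rank 5.5.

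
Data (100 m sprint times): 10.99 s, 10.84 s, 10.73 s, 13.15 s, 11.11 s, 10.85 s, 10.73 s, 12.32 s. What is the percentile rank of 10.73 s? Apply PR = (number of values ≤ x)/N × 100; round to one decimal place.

25.0

N = 8.
Strictly below 10.73: 0. Equal to 10.73: 2.
PR = 2/8 × 100 = 25.0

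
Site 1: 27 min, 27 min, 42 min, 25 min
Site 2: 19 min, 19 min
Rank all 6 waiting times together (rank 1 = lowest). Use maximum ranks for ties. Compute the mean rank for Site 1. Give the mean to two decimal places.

Sorted (ascending): 19, 19, 25, 27, 27, 42
The 2 values of 19 occupy positions 1–2 → each gets rank 2.
The 2 values of 27 occupy positions 4–5 → each gets rank 5.
Site 1 values → pooled ranks: 27→5, 27→5, 42→6, 25→3
Mean rank = (5 + 5 + 6 + 3) / 4 = 4.75

4.75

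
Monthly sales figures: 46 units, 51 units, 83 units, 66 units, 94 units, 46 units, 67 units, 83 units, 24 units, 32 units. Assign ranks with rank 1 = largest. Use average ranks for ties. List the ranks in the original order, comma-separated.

7.5, 6, 2.5, 5, 1, 7.5, 4, 2.5, 10, 9

Sorted (descending): 94, 83, 83, 67, 66, 51, 46, 46, 32, 24
The 2 values of 83 occupy positions 2–3 → average rank (2+3)/2 = 2.5.
The 2 values of 46 occupy positions 7–8 → average rank (7+8)/2 = 7.5.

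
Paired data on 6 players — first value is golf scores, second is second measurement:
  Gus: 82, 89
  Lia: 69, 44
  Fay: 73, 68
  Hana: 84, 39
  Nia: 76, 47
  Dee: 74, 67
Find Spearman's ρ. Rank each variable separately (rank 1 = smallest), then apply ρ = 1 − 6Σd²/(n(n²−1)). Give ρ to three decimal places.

Ranks of variable 1: 5, 1, 2, 6, 4, 3
Ranks of variable 2: 6, 2, 5, 1, 3, 4
d = r₁ − r₂: -1, -1, -3, 5, 1, -1
d²: 1, 1, 9, 25, 1, 1; Σd² = 38
ρ = 1 − 6·38/(6·35) = 1 − 228/210 = -0.086

-0.086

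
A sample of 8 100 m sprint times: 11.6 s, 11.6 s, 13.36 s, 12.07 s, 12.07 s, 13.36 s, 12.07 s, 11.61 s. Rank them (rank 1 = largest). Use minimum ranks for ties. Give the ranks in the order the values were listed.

7, 7, 1, 3, 3, 1, 3, 6

Sorted (descending): 13.36, 13.36, 12.07, 12.07, 12.07, 11.61, 11.6, 11.6
The 2 values of 13.36 occupy positions 1–2 → each gets rank 1.
The 3 values of 12.07 occupy positions 3–5 → each gets rank 3.
The 2 values of 11.6 occupy positions 7–8 → each gets rank 7.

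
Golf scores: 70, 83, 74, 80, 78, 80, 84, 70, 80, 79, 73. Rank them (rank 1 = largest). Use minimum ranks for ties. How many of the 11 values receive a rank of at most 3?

5

Sorted (descending): 84, 83, 80, 80, 80, 79, 78, 74, 73, 70, 70
The 3 values of 80 occupy positions 3–5 → each gets rank 3.
The 2 values of 70 occupy positions 10–11 → each gets rank 10.
Ranks ≤ 3: {1, 2, 3, 3, 3} → 5 values.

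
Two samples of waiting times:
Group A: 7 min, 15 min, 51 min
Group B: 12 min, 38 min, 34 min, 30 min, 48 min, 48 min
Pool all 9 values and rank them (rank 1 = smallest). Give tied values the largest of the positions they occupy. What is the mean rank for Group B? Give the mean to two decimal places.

5.50

Sorted (ascending): 7, 12, 15, 30, 34, 38, 48, 48, 51
The 2 values of 48 occupy positions 7–8 → each gets rank 8.
Group B values → pooled ranks: 12→2, 38→6, 34→5, 30→4, 48→8, 48→8
Mean rank = (2 + 6 + 5 + 4 + 8 + 8) / 6 = 5.50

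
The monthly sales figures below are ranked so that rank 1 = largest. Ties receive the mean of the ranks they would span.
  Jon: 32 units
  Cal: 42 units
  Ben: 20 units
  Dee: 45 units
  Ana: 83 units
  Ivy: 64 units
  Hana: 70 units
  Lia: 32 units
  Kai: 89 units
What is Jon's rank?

Sorted (descending): 89, 83, 70, 64, 45, 42, 32, 32, 20
The 2 values of 32 occupy positions 7–8 → average rank (7+8)/2 = 7.5.
Jon has value 32 units → rank 7.5.

7.5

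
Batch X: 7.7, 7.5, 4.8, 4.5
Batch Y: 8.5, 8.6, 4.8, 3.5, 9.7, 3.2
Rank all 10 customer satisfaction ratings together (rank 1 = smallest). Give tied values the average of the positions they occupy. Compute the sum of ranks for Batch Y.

34.5

Sorted (ascending): 3.2, 3.5, 4.5, 4.8, 4.8, 7.5, 7.7, 8.5, 8.6, 9.7
The 2 values of 4.8 occupy positions 4–5 → average rank (4+5)/2 = 4.5.
Batch Y values → pooled ranks: 8.5→8, 8.6→9, 4.8→4.5, 3.5→2, 9.7→10, 3.2→1
Rank sum = 8 + 9 + 4.5 + 2 + 10 + 1 = 34.5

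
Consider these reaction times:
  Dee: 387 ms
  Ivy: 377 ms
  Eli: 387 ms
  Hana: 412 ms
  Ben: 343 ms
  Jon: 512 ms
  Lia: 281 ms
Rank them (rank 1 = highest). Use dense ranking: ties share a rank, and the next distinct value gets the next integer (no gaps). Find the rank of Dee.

3

Sorted (descending): 512, 412, 387, 387, 377, 343, 281
The 2 values of 387 share dense rank 3.
Remaining distinct values take the next consecutive integers.
Dee has value 387 ms → rank 3.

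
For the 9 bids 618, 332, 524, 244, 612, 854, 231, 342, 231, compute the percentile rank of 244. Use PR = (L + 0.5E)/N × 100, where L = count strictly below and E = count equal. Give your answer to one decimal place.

N = 9.
Strictly below 244: 2. Equal to 244: 1.
PR = (2 + 0.5·1)/9 × 100 = 27.8

27.8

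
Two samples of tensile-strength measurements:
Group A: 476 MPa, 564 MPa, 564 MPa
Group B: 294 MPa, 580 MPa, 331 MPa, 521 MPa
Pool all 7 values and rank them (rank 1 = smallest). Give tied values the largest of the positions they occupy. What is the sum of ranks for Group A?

15

Sorted (ascending): 294, 331, 476, 521, 564, 564, 580
The 2 values of 564 occupy positions 5–6 → each gets rank 6.
Group A values → pooled ranks: 476→3, 564→6, 564→6
Rank sum = 3 + 6 + 6 = 15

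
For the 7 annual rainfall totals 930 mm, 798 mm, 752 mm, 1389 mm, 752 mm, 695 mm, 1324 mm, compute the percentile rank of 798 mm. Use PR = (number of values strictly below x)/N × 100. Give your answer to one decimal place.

42.9

N = 7.
Strictly below 798: 3. Equal to 798: 1.
PR = 3/7 × 100 = 42.9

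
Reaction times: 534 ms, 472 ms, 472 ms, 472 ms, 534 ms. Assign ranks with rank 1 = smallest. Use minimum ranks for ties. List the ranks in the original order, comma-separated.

4, 1, 1, 1, 4

Sorted (ascending): 472, 472, 472, 534, 534
The 3 values of 472 occupy positions 1–3 → each gets rank 1.
The 2 values of 534 occupy positions 4–5 → each gets rank 4.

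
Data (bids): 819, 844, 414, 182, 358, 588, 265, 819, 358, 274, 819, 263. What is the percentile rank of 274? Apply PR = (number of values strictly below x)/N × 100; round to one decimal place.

25.0

N = 12.
Strictly below 274: 3. Equal to 274: 1.
PR = 3/12 × 100 = 25.0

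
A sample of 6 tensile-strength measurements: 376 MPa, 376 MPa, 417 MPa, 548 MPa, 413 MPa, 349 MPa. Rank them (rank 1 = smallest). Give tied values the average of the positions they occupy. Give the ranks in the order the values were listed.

Sorted (ascending): 349, 376, 376, 413, 417, 548
The 2 values of 376 occupy positions 2–3 → average rank (2+3)/2 = 2.5.

2.5, 2.5, 5, 6, 4, 1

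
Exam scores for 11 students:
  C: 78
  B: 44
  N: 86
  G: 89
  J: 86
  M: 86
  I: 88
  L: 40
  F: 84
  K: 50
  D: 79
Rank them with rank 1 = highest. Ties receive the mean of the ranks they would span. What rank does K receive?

9

Sorted (descending): 89, 88, 86, 86, 86, 84, 79, 78, 50, 44, 40
The 3 values of 86 occupy positions 3–5 → average rank 4.
K has value 50 → rank 9.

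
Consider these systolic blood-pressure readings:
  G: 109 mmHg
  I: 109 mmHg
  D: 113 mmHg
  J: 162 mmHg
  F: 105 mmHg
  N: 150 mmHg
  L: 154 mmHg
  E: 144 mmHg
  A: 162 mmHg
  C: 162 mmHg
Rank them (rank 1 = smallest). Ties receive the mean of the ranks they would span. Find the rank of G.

2.5

Sorted (ascending): 105, 109, 109, 113, 144, 150, 154, 162, 162, 162
The 2 values of 109 occupy positions 2–3 → average rank (2+3)/2 = 2.5.
The 3 values of 162 occupy positions 8–10 → average rank 9.
G has value 109 mmHg → rank 2.5.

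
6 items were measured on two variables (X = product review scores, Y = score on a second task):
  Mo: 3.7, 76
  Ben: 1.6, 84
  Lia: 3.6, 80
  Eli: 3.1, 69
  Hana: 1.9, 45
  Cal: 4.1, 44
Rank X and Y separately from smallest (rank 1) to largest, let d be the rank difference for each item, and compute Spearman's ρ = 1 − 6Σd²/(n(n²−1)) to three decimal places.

Ranks of variable 1: 5, 1, 4, 3, 2, 6
Ranks of variable 2: 4, 6, 5, 3, 2, 1
d = r₁ − r₂: 1, -5, -1, 0, 0, 5
d²: 1, 25, 1, 0, 0, 25; Σd² = 52
ρ = 1 − 6·52/(6·35) = 1 − 312/210 = -0.486

-0.486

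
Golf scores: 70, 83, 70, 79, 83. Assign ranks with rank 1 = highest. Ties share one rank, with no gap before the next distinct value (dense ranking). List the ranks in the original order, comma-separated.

3, 1, 3, 2, 1

Sorted (descending): 83, 83, 79, 70, 70
The 2 values of 83 share dense rank 1.
The 2 values of 70 share dense rank 3.
Remaining distinct values take the next consecutive integers.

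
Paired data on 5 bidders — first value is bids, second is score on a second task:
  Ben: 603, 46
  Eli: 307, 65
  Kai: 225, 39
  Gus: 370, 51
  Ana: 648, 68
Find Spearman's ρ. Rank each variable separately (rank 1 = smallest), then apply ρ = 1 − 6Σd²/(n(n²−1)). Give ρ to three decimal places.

0.600

Ranks of variable 1: 4, 2, 1, 3, 5
Ranks of variable 2: 2, 4, 1, 3, 5
d = r₁ − r₂: 2, -2, 0, 0, 0
d²: 4, 4, 0, 0, 0; Σd² = 8
ρ = 1 − 6·8/(5·24) = 1 − 48/120 = 0.600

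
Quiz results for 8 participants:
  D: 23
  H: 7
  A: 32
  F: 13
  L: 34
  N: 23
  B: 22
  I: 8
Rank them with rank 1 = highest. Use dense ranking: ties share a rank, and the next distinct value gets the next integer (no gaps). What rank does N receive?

3

Sorted (descending): 34, 32, 23, 23, 22, 13, 8, 7
The 2 values of 23 share dense rank 3.
Remaining distinct values take the next consecutive integers.
N has value 23 → rank 3.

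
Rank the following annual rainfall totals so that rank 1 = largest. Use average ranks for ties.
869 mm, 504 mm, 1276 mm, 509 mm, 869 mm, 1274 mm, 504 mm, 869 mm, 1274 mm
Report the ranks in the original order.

Sorted (descending): 1276, 1274, 1274, 869, 869, 869, 509, 504, 504
The 2 values of 1274 occupy positions 2–3 → average rank (2+3)/2 = 2.5.
The 3 values of 869 occupy positions 4–6 → average rank 5.
The 2 values of 504 occupy positions 8–9 → average rank (8+9)/2 = 8.5.

5, 8.5, 1, 7, 5, 2.5, 8.5, 5, 2.5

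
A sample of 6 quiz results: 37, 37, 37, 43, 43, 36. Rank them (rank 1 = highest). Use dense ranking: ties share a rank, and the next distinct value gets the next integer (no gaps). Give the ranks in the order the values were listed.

Sorted (descending): 43, 43, 37, 37, 37, 36
The 2 values of 43 share dense rank 1.
The 3 values of 37 share dense rank 2.
Remaining distinct values take the next consecutive integers.

2, 2, 2, 1, 1, 3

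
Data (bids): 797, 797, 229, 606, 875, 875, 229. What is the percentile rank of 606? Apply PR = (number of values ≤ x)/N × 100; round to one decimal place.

42.9

N = 7.
Strictly below 606: 2. Equal to 606: 1.
PR = 3/7 × 100 = 42.9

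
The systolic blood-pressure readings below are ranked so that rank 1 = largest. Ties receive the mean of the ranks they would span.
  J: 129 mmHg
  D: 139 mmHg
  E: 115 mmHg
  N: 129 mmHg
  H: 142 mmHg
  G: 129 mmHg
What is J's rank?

Sorted (descending): 142, 139, 129, 129, 129, 115
The 3 values of 129 occupy positions 3–5 → average rank 4.
J has value 129 mmHg → rank 4.

4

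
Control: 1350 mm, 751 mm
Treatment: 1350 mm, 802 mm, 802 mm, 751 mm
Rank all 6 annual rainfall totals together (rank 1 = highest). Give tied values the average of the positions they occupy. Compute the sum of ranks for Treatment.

14

Sorted (descending): 1350, 1350, 802, 802, 751, 751
The 2 values of 1350 occupy positions 1–2 → average rank (1+2)/2 = 1.5.
The 2 values of 802 occupy positions 3–4 → average rank (3+4)/2 = 3.5.
The 2 values of 751 occupy positions 5–6 → average rank (5+6)/2 = 5.5.
Treatment values → pooled ranks: 1350→1.5, 802→3.5, 802→3.5, 751→5.5
Rank sum = 1.5 + 3.5 + 3.5 + 5.5 = 14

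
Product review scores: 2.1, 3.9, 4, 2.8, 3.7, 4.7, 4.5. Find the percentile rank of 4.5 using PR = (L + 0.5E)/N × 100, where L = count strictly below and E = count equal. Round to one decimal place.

N = 7.
Strictly below 4.5: 5. Equal to 4.5: 1.
PR = (5 + 0.5·1)/7 × 100 = 78.6

78.6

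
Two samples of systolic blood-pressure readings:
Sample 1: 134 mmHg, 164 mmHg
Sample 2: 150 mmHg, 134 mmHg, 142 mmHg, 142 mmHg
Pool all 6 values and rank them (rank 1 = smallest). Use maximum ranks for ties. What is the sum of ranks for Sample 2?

Sorted (ascending): 134, 134, 142, 142, 150, 164
The 2 values of 134 occupy positions 1–2 → each gets rank 2.
The 2 values of 142 occupy positions 3–4 → each gets rank 4.
Sample 2 values → pooled ranks: 150→5, 134→2, 142→4, 142→4
Rank sum = 5 + 2 + 4 + 4 = 15

15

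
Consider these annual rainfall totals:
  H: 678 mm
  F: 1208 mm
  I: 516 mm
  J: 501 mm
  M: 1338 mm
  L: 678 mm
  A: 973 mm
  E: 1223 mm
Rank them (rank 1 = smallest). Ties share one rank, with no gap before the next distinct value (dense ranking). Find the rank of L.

Sorted (ascending): 501, 516, 678, 678, 973, 1208, 1223, 1338
The 2 values of 678 share dense rank 3.
Remaining distinct values take the next consecutive integers.
L has value 678 mm → rank 3.

3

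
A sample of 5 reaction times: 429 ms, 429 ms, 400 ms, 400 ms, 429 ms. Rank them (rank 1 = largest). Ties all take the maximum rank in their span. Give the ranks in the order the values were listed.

3, 3, 5, 5, 3

Sorted (descending): 429, 429, 429, 400, 400
The 3 values of 429 occupy positions 1–3 → each gets rank 3.
The 2 values of 400 occupy positions 4–5 → each gets rank 5.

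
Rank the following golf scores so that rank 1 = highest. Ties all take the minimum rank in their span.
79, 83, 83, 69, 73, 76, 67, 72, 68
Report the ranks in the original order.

Sorted (descending): 83, 83, 79, 76, 73, 72, 69, 68, 67
The 2 values of 83 occupy positions 1–2 → each gets rank 1.

3, 1, 1, 7, 5, 4, 9, 6, 8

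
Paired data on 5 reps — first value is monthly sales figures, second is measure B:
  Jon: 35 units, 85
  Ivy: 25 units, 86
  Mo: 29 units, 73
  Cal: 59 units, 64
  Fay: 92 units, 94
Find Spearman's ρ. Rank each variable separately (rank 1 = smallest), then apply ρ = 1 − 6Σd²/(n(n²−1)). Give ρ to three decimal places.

0.100

Ranks of variable 1: 3, 1, 2, 4, 5
Ranks of variable 2: 3, 4, 2, 1, 5
d = r₁ − r₂: 0, -3, 0, 3, 0
d²: 0, 9, 0, 9, 0; Σd² = 18
ρ = 1 − 6·18/(5·24) = 1 − 108/120 = 0.100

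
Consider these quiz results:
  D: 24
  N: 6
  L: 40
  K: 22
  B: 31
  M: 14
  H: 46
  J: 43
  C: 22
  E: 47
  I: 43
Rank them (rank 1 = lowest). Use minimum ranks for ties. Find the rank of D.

5

Sorted (ascending): 6, 14, 22, 22, 24, 31, 40, 43, 43, 46, 47
The 2 values of 22 occupy positions 3–4 → each gets rank 3.
The 2 values of 43 occupy positions 8–9 → each gets rank 8.
D has value 24 → rank 5.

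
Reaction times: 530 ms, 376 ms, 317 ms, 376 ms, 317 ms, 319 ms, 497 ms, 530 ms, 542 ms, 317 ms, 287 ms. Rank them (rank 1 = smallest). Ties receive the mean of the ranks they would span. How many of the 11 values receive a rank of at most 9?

Sorted (ascending): 287, 317, 317, 317, 319, 376, 376, 497, 530, 530, 542
The 3 values of 317 occupy positions 2–4 → average rank 3.
The 2 values of 376 occupy positions 6–7 → average rank (6+7)/2 = 6.5.
The 2 values of 530 occupy positions 9–10 → average rank (9+10)/2 = 9.5.
Ranks ≤ 9: {1, 3, 3, 3, 5, 6.5, 6.5, 8} → 8 values.

8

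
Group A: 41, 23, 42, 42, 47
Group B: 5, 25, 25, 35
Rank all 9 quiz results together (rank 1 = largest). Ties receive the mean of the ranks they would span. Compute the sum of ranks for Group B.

Sorted (descending): 47, 42, 42, 41, 35, 25, 25, 23, 5
The 2 values of 42 occupy positions 2–3 → average rank (2+3)/2 = 2.5.
The 2 values of 25 occupy positions 6–7 → average rank (6+7)/2 = 6.5.
Group B values → pooled ranks: 5→9, 25→6.5, 25→6.5, 35→5
Rank sum = 9 + 6.5 + 6.5 + 5 = 27

27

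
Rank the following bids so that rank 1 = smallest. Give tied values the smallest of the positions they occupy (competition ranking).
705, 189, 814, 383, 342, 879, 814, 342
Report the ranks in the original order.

Sorted (ascending): 189, 342, 342, 383, 705, 814, 814, 879
The 2 values of 342 occupy positions 2–3 → each gets rank 2.
The 2 values of 814 occupy positions 6–7 → each gets rank 6.

5, 1, 6, 4, 2, 8, 6, 2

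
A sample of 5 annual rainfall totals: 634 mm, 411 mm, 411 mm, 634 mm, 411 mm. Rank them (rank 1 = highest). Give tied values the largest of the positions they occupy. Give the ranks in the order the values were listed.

2, 5, 5, 2, 5

Sorted (descending): 634, 634, 411, 411, 411
The 2 values of 634 occupy positions 1–2 → each gets rank 2.
The 3 values of 411 occupy positions 3–5 → each gets rank 5.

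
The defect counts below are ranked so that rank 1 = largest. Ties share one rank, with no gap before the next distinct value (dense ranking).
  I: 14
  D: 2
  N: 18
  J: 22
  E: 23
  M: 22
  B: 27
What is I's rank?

5

Sorted (descending): 27, 23, 22, 22, 18, 14, 2
The 2 values of 22 share dense rank 3.
Remaining distinct values take the next consecutive integers.
I has value 14 → rank 5.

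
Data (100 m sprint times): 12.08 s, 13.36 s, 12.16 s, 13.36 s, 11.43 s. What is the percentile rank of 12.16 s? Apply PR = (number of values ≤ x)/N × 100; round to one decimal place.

N = 5.
Strictly below 12.16: 2. Equal to 12.16: 1.
PR = 3/5 × 100 = 60.0

60.0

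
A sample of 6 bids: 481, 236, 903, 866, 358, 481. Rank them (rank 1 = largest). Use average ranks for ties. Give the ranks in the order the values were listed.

Sorted (descending): 903, 866, 481, 481, 358, 236
The 2 values of 481 occupy positions 3–4 → average rank (3+4)/2 = 3.5.

3.5, 6, 1, 2, 5, 3.5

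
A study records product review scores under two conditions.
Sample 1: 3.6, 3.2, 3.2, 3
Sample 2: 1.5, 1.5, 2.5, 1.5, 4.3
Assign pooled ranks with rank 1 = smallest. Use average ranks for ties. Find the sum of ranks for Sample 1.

Sorted (ascending): 1.5, 1.5, 1.5, 2.5, 3, 3.2, 3.2, 3.6, 4.3
The 3 values of 1.5 occupy positions 1–3 → average rank 2.
The 2 values of 3.2 occupy positions 6–7 → average rank (6+7)/2 = 6.5.
Sample 1 values → pooled ranks: 3.6→8, 3.2→6.5, 3.2→6.5, 3→5
Rank sum = 8 + 6.5 + 6.5 + 5 = 26

26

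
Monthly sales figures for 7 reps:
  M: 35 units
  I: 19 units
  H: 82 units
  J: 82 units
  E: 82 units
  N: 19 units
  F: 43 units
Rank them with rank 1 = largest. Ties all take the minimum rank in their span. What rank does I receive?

Sorted (descending): 82, 82, 82, 43, 35, 19, 19
The 3 values of 82 occupy positions 1–3 → each gets rank 1.
The 2 values of 19 occupy positions 6–7 → each gets rank 6.
I has value 19 units → rank 6.

6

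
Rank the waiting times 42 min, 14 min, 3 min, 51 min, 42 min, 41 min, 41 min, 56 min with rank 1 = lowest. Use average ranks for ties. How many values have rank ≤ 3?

2

Sorted (ascending): 3, 14, 41, 41, 42, 42, 51, 56
The 2 values of 41 occupy positions 3–4 → average rank (3+4)/2 = 3.5.
The 2 values of 42 occupy positions 5–6 → average rank (5+6)/2 = 5.5.
Ranks ≤ 3: {1, 2} → 2 values.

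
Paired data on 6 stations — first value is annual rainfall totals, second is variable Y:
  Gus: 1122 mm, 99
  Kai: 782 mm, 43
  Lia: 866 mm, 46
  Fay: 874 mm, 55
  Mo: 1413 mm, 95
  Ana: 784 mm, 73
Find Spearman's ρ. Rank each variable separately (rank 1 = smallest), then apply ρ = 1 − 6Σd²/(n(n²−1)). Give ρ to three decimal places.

Ranks of variable 1: 5, 1, 3, 4, 6, 2
Ranks of variable 2: 6, 1, 2, 3, 5, 4
d = r₁ − r₂: -1, 0, 1, 1, 1, -2
d²: 1, 0, 1, 1, 1, 4; Σd² = 8
ρ = 1 − 6·8/(6·35) = 1 − 48/210 = 0.771

0.771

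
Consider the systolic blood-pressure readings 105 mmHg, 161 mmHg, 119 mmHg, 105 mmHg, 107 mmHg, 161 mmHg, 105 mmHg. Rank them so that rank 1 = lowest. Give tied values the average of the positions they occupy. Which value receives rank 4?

107

Sorted (ascending): 105, 105, 105, 107, 119, 161, 161
The 3 values of 105 occupy positions 1–3 → average rank 2.
The 2 values of 161 occupy positions 6–7 → average rank (6+7)/2 = 6.5.
Rank 4 → value 107.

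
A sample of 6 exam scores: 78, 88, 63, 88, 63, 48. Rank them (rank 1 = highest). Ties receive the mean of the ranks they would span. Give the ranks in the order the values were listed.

3, 1.5, 4.5, 1.5, 4.5, 6

Sorted (descending): 88, 88, 78, 63, 63, 48
The 2 values of 88 occupy positions 1–2 → average rank (1+2)/2 = 1.5.
The 2 values of 63 occupy positions 4–5 → average rank (4+5)/2 = 4.5.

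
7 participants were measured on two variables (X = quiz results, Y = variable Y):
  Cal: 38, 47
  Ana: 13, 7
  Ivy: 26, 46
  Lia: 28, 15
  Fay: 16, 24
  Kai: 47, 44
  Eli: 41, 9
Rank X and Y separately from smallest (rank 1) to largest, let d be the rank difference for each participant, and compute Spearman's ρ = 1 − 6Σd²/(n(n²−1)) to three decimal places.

0.321

Ranks of variable 1: 5, 1, 3, 4, 2, 7, 6
Ranks of variable 2: 7, 1, 6, 3, 4, 5, 2
d = r₁ − r₂: -2, 0, -3, 1, -2, 2, 4
d²: 4, 0, 9, 1, 4, 4, 16; Σd² = 38
ρ = 1 − 6·38/(7·48) = 1 − 228/336 = 0.321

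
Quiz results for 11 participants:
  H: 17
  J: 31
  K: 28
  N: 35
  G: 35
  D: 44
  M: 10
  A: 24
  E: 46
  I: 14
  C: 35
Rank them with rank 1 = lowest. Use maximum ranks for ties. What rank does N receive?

9

Sorted (ascending): 10, 14, 17, 24, 28, 31, 35, 35, 35, 44, 46
The 3 values of 35 occupy positions 7–9 → each gets rank 9.
N has value 35 → rank 9.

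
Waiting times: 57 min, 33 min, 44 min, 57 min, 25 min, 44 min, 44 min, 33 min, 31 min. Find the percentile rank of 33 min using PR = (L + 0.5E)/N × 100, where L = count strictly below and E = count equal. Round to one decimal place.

N = 9.
Strictly below 33: 2. Equal to 33: 2.
PR = (2 + 0.5·2)/9 × 100 = 33.3

33.3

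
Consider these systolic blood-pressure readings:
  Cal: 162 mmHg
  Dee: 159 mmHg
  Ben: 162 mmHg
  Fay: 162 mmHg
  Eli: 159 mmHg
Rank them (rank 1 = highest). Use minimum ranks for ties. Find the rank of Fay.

Sorted (descending): 162, 162, 162, 159, 159
The 3 values of 162 occupy positions 1–3 → each gets rank 1.
The 2 values of 159 occupy positions 4–5 → each gets rank 4.
Fay has value 162 mmHg → rank 1.

1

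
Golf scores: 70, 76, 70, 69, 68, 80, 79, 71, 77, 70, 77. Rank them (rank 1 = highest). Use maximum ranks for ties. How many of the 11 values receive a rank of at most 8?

Sorted (descending): 80, 79, 77, 77, 76, 71, 70, 70, 70, 69, 68
The 2 values of 77 occupy positions 3–4 → each gets rank 4.
The 3 values of 70 occupy positions 7–9 → each gets rank 9.
Ranks ≤ 8: {1, 2, 4, 4, 5, 6} → 6 values.

6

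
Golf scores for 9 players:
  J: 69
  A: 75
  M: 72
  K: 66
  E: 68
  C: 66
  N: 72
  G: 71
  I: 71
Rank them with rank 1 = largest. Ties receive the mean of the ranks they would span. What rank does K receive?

Sorted (descending): 75, 72, 72, 71, 71, 69, 68, 66, 66
The 2 values of 72 occupy positions 2–3 → average rank (2+3)/2 = 2.5.
The 2 values of 71 occupy positions 4–5 → average rank (4+5)/2 = 4.5.
The 2 values of 66 occupy positions 8–9 → average rank (8+9)/2 = 8.5.
K has value 66 → rank 8.5.

8.5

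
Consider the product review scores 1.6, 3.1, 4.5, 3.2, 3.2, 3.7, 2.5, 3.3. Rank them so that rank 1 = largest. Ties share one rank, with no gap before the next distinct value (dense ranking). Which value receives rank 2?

Sorted (descending): 4.5, 3.7, 3.3, 3.2, 3.2, 3.1, 2.5, 1.6
The 2 values of 3.2 share dense rank 4.
Remaining distinct values take the next consecutive integers.
Rank 2 → value 3.7.

3.7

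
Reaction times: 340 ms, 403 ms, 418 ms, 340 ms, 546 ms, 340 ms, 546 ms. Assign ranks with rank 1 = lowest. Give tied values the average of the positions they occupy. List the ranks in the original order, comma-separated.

2, 4, 5, 2, 6.5, 2, 6.5

Sorted (ascending): 340, 340, 340, 403, 418, 546, 546
The 3 values of 340 occupy positions 1–3 → average rank 2.
The 2 values of 546 occupy positions 6–7 → average rank (6+7)/2 = 6.5.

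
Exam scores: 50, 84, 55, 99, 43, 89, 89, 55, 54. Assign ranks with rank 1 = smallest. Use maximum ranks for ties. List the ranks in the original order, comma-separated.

Sorted (ascending): 43, 50, 54, 55, 55, 84, 89, 89, 99
The 2 values of 55 occupy positions 4–5 → each gets rank 5.
The 2 values of 89 occupy positions 7–8 → each gets rank 8.

2, 6, 5, 9, 1, 8, 8, 5, 3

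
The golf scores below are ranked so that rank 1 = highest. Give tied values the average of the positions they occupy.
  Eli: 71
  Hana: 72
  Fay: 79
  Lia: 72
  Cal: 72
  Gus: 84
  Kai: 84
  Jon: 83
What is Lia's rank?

Sorted (descending): 84, 84, 83, 79, 72, 72, 72, 71
The 2 values of 84 occupy positions 1–2 → average rank (1+2)/2 = 1.5.
The 3 values of 72 occupy positions 5–7 → average rank 6.
Lia has value 72 → rank 6.

6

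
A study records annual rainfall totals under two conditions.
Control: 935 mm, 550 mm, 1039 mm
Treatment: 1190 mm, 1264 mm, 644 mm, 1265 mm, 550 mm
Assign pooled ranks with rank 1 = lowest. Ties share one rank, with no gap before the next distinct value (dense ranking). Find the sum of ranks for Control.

8

Sorted (ascending): 550, 550, 644, 935, 1039, 1190, 1264, 1265
The 2 values of 550 share dense rank 1.
Remaining distinct values take the next consecutive integers.
Control values → pooled ranks: 935→3, 550→1, 1039→4
Rank sum = 3 + 1 + 4 = 8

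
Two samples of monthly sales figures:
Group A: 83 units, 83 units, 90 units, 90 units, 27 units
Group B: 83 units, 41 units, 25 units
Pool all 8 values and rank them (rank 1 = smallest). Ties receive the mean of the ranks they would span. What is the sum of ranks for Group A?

Sorted (ascending): 25, 27, 41, 83, 83, 83, 90, 90
The 3 values of 83 occupy positions 4–6 → average rank 5.
The 2 values of 90 occupy positions 7–8 → average rank (7+8)/2 = 7.5.
Group A values → pooled ranks: 83→5, 83→5, 90→7.5, 90→7.5, 27→2
Rank sum = 5 + 5 + 7.5 + 7.5 + 2 = 27

27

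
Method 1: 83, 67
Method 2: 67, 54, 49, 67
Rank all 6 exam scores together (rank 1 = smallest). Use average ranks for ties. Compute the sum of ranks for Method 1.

Sorted (ascending): 49, 54, 67, 67, 67, 83
The 3 values of 67 occupy positions 3–5 → average rank 4.
Method 1 values → pooled ranks: 83→6, 67→4
Rank sum = 6 + 4 = 10

10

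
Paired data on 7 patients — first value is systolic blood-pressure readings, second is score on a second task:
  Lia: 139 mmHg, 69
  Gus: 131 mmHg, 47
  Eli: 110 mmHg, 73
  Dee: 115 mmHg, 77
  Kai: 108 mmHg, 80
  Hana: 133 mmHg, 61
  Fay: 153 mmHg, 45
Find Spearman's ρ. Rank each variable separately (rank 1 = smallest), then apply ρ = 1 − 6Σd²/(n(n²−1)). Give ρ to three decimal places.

Ranks of variable 1: 6, 4, 2, 3, 1, 5, 7
Ranks of variable 2: 4, 2, 5, 6, 7, 3, 1
d = r₁ − r₂: 2, 2, -3, -3, -6, 2, 6
d²: 4, 4, 9, 9, 36, 4, 36; Σd² = 102
ρ = 1 − 6·102/(7·48) = 1 − 612/336 = -0.821

-0.821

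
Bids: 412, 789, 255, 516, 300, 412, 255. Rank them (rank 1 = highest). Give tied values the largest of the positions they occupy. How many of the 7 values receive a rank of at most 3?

2

Sorted (descending): 789, 516, 412, 412, 300, 255, 255
The 2 values of 412 occupy positions 3–4 → each gets rank 4.
The 2 values of 255 occupy positions 6–7 → each gets rank 7.
Ranks ≤ 3: {1, 2} → 2 values.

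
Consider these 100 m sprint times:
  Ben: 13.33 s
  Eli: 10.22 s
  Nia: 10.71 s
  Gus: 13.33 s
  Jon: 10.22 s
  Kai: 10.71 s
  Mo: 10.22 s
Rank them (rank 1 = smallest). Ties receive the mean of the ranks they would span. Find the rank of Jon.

Sorted (ascending): 10.22, 10.22, 10.22, 10.71, 10.71, 13.33, 13.33
The 3 values of 10.22 occupy positions 1–3 → average rank 2.
The 2 values of 10.71 occupy positions 4–5 → average rank (4+5)/2 = 4.5.
The 2 values of 13.33 occupy positions 6–7 → average rank (6+7)/2 = 6.5.
Jon has value 10.22 s → rank 2.

2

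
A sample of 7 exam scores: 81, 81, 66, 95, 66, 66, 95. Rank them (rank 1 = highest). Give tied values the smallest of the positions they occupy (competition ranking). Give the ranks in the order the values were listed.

3, 3, 5, 1, 5, 5, 1

Sorted (descending): 95, 95, 81, 81, 66, 66, 66
The 2 values of 95 occupy positions 1–2 → each gets rank 1.
The 2 values of 81 occupy positions 3–4 → each gets rank 3.
The 3 values of 66 occupy positions 5–7 → each gets rank 5.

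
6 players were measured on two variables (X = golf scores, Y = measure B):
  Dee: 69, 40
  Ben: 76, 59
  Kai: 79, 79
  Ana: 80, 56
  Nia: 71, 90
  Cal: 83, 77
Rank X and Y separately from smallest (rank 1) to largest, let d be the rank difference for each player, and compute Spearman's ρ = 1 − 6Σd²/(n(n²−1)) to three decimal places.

0.143

Ranks of variable 1: 1, 3, 4, 5, 2, 6
Ranks of variable 2: 1, 3, 5, 2, 6, 4
d = r₁ − r₂: 0, 0, -1, 3, -4, 2
d²: 0, 0, 1, 9, 16, 4; Σd² = 30
ρ = 1 − 6·30/(6·35) = 1 − 180/210 = 0.143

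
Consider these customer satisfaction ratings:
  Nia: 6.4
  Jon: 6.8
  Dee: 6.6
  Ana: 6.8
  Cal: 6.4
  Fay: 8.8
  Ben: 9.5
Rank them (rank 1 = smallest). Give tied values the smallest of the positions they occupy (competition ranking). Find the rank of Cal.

1

Sorted (ascending): 6.4, 6.4, 6.6, 6.8, 6.8, 8.8, 9.5
The 2 values of 6.4 occupy positions 1–2 → each gets rank 1.
The 2 values of 6.8 occupy positions 4–5 → each gets rank 4.
Cal has value 6.4 → rank 1.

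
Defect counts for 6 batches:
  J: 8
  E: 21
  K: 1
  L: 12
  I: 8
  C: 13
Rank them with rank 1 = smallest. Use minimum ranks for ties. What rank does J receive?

2

Sorted (ascending): 1, 8, 8, 12, 13, 21
The 2 values of 8 occupy positions 2–3 → each gets rank 2.
J has value 8 → rank 2.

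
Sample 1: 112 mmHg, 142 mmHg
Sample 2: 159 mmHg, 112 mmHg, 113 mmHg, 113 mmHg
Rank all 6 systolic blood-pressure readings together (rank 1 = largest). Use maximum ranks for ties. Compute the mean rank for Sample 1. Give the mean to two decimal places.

Sorted (descending): 159, 142, 113, 113, 112, 112
The 2 values of 113 occupy positions 3–4 → each gets rank 4.
The 2 values of 112 occupy positions 5–6 → each gets rank 6.
Sample 1 values → pooled ranks: 112→6, 142→2
Mean rank = (6 + 2) / 2 = 4.00

4.00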